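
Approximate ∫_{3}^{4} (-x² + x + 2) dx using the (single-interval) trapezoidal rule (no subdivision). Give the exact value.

T = (b−a)/2 · [f(3) + f(4)] = 0.5·[(-4) + (-10)] = -7.

-7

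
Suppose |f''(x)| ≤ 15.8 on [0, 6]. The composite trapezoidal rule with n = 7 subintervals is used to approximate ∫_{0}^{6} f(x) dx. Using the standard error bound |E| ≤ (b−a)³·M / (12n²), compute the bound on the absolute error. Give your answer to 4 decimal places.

|E| ≤ (6)³·15.8 / (12·7²) = 3412.8/588 = 5.8041.

5.8041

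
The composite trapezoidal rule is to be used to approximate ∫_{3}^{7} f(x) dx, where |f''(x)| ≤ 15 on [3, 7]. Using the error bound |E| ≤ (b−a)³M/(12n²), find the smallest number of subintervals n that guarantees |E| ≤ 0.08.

32

Need 960/(12n²) ≤ 0.08.
n² ≥ 960/(12·0.08) = 1000 ⇒ n ≥ 31.6228, so the smallest n is 32.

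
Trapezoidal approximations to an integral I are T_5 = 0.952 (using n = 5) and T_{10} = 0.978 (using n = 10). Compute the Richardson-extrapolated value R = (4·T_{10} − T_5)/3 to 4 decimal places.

0.9867

R = (4·T_{10} − T_5) / 3 = (4·0.978 − 0.952)/3 = (2.960)/3 = 0.9867.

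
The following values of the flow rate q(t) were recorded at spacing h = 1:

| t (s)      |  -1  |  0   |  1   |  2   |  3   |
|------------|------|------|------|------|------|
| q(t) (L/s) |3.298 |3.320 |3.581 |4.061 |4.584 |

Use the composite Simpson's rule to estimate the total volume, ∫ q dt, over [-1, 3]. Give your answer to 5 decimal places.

h = 1, n = 4.
(h/3)·[y₀ + 4y₁ + 2y₂ + 4y₃ + y₄] = 0.333333·(44.568) = 14.85600.

14.85600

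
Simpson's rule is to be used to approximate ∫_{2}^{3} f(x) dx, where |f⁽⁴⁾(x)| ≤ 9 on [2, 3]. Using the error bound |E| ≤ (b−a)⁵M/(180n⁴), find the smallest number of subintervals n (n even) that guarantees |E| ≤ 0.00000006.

Need 9/(180n⁴) ≤ 0.00000006.
n⁴ ≥ 9/(180·0.00000006) = 833333 ⇒ n ≥ 30.2138, so the smallest even n is 32. (n must be even for Simpson's rule.)

32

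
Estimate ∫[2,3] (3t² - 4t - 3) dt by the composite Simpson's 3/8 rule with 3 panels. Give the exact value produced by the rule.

6

h = (3 − 2)/3 = 0.333333.
Nodes t₀,…,t₃ = 2, 2.333333, 2.666667, 3.
f(t) = 3t² - 4t - 3: f₀=1, f₁=4, f₂=7.666667, f₃=12.
(3h/8)·[f₀ + 3f₁ + 3f₂ + f₃] = 0.125·(48) = 6.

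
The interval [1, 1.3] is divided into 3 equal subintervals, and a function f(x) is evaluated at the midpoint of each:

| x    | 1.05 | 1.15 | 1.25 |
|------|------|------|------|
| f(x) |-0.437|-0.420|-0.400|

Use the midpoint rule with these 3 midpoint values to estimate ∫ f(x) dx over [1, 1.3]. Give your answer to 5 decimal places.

h = 0.1, n = 3.
h·[y(m₁) + y(m₂) + y(m₃)] = 0.1·(-1.257) = -0.12570.

-0.12570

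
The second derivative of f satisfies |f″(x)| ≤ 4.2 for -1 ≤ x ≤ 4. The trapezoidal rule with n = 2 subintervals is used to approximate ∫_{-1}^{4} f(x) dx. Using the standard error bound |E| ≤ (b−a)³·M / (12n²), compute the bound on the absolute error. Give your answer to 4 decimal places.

|E| ≤ (5)³·4.2 / (12·2²) = 525/48 = 10.9375.

10.9375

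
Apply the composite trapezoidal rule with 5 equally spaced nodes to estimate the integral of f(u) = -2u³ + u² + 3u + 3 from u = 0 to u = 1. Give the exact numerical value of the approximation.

h = (1 − 0)/4 = 0.25.
Nodes u₀,…,u₄ = 0, 0.25, 0.5, 0.75, 1.
f(u) = -2u³ + u² + 3u + 3: f₀=3, f₁=3.78125, f₂=4.5, f₃=4.96875, f₄=5.
(h/2)·[f₀ + 2f₁ + 2f₂ + 2f₃ + f₄] = 0.125·(34.5) = 4.3125.

4.3125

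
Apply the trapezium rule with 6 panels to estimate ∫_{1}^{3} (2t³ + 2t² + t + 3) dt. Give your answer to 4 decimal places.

67.8519

h = (3 − 1)/6 = 0.333333.
Nodes t₀,…,t₆ = 1, 1.333333, 1.666667, 2, 2.333333, 2.666667, 3.
f(t) = 2t³ + 2t² + t + 3: f₀=8, f₁=12.629630, f₂=19.481481, f₃=29, f₄=41.629630, f₅=57.814815, f₆=78.
(h/2)·[f₀ + 2f₁ + 2f₂ + 2f₃ + 2f₄ + 2f₅ + f₆] = 0.166667·(407.111111) = 67.8519.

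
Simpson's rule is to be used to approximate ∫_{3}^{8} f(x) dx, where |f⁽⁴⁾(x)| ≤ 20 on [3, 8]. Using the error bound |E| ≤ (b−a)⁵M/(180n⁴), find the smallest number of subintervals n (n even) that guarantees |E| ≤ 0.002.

22

Need 62500/(180n⁴) ≤ 0.002.
n⁴ ≥ 62500/(180·0.002) = 173611 ⇒ n ≥ 20.4124, so the smallest even n is 22. (n must be even for Simpson's rule.)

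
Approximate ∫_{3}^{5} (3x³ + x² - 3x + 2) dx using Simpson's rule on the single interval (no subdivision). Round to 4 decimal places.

420.6667

S = (b−a)/6 · [f(3) + 4f(4) + f(5)] = 0.333333·[83 + 4·198 + 387] = 420.6667.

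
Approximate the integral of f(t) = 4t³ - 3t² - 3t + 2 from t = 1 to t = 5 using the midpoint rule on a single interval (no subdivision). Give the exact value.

296

M = (b−a)·f(3) = 4·(74) = 296.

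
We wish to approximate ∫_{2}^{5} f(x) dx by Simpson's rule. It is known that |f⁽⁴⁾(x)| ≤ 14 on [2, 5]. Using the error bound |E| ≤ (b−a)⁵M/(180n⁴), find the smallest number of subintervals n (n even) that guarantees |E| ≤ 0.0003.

16

Need 3402/(180n⁴) ≤ 0.0003.
n⁴ ≥ 3402/(180·0.0003) = 63000 ⇒ n ≥ 15.8429, so the smallest even n is 16. (n must be even for Simpson's rule.)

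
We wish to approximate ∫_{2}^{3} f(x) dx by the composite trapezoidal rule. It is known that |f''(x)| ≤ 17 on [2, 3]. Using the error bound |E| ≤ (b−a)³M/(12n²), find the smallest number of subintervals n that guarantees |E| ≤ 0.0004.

60

Need 17/(12n²) ≤ 0.0004.
n² ≥ 17/(12·0.0004) = 3541.67 ⇒ n ≥ 59.5119, so the smallest n is 60.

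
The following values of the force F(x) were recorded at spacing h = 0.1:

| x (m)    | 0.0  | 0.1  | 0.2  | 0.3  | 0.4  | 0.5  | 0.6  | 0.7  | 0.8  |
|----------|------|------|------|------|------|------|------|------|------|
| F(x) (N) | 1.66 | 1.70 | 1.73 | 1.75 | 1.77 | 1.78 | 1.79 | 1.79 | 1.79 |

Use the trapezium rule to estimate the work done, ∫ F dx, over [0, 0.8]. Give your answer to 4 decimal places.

h = 0.1, n = 8.
(h/2)·[y₀ + 2y₁ + 2y₂ + 2y₃ + 2y₄ + 2y₅ + 2y₆ + 2y₇ + y₈] = 0.05·(28.07) = 1.4035.

1.4035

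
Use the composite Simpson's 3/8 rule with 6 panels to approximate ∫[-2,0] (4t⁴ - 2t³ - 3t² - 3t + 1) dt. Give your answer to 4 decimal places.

h = (0 − (-2))/6 = 0.333333.
Nodes t₀,…,t₆ = -2, -1.666667, -1.333333, -1, -0.666667, -0.333333, 0.
f(t) = 4t⁴ - 2t³ - 3t² - 3t + 1: f₀=75, f₁=37.790123, f₂=17.049383, f₃=7, f₄=3.049383, f₅=1.790123, f₆=1.
(3h/8)·[f₀ + 3f₁ + 3f₂ + 2f₃ + 3f₄ + 3f₅ + f₆] = 0.125·(269.037037) = 33.6296.

33.6296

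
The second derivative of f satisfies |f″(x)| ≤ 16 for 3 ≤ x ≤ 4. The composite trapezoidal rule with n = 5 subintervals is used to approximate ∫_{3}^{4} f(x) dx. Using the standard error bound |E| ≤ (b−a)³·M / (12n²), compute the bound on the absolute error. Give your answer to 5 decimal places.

0.05333

|E| ≤ (1)³·16 / (12·5²) = 16/300 = 0.05333.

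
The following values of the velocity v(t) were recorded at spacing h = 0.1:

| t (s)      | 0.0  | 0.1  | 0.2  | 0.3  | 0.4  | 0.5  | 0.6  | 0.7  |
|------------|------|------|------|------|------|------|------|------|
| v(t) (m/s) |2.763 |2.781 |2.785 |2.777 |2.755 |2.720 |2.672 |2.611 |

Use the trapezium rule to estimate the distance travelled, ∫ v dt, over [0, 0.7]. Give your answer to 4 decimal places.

h = 0.1, n = 7.
(h/2)·[y₀ + 2y₁ + 2y₂ + 2y₃ + 2y₄ + 2y₅ + 2y₆ + y₇] = 0.05·(38.354) = 1.9177.

1.9177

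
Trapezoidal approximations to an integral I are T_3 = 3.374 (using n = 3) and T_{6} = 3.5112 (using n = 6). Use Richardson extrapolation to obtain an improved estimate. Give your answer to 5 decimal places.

R = (4·T_{6} − T_3) / 3 = (4·3.5112 − 3.374)/3 = (10.6708)/3 = 3.55693.

3.55693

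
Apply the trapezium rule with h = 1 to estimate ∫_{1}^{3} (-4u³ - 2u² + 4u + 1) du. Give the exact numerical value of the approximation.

h = (3 − 1)/2 = 1.
Nodes u₀,…,u₂ = 1, 2, 3.
f(u) = -4u³ - 2u² + 4u + 1: f₀=-1, f₁=-31, f₂=-113.
(h/2)·[f₀ + 2f₁ + f₂] = 0.5·(-176) = -88.

-88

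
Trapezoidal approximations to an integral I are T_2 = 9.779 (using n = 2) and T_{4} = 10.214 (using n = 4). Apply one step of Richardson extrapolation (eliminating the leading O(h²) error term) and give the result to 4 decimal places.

10.3590

R = (4·T_{4} − T_2) / 3 = (4·10.214 − 9.779)/3 = (31.077)/3 = 10.3590.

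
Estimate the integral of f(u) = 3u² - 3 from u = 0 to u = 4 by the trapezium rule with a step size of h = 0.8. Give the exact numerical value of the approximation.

53.28

h = (4 − 0)/5 = 0.8.
Nodes u₀,…,u₅ = 0, 0.8, 1.6, 2.4, 3.2, 4.
f(u) = 3u² - 3: f₀=-3, f₁=-1.08, f₂=4.68, f₃=14.28, f₄=27.72, f₅=45.
(h/2)·[f₀ + 2f₁ + 2f₂ + 2f₃ + 2f₄ + f₅] = 0.4·(133.2) = 53.28.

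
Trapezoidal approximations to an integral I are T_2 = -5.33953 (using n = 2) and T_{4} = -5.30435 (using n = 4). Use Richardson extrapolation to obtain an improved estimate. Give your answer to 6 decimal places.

-5.292623

R = (4·T_{4} − T_2) / 3 = (4·(-5.30435) − (-5.33953))/3 = (-15.87787)/3 = -5.292623.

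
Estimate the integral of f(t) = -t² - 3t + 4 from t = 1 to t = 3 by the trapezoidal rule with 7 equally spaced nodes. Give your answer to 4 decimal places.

-12.7037

h = (3 − 1)/6 = 0.333333.
Nodes t₀,…,t₆ = 1, 1.333333, 1.666667, 2, 2.333333, 2.666667, 3.
f(t) = -t² - 3t + 4: f₀=0, f₁=-1.777778, f₂=-3.777778, f₃=-6, f₄=-8.444444, f₅=-11.111111, f₆=-14.
(h/2)·[f₀ + 2f₁ + 2f₂ + 2f₃ + 2f₄ + 2f₅ + f₆] = 0.166667·(-76.222222) = -12.7037.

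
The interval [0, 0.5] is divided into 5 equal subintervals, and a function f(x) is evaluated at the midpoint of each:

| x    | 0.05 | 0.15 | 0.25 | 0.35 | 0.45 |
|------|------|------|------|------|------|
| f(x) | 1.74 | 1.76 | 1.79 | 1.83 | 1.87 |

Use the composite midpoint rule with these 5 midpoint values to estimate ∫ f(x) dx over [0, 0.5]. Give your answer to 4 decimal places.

h = 0.1, n = 5.
h·[y(m₁) + y(m₂) + y(m₃) + y(m₄) + y(m₅)] = 0.1·(8.99) = 0.8990.

0.8990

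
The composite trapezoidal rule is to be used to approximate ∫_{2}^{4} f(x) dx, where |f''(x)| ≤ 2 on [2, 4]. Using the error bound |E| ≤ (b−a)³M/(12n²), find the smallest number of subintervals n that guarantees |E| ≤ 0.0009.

39

Need 16/(12n²) ≤ 0.0009.
n² ≥ 16/(12·0.0009) = 1481.48 ⇒ n ≥ 38.4900, so the smallest n is 39.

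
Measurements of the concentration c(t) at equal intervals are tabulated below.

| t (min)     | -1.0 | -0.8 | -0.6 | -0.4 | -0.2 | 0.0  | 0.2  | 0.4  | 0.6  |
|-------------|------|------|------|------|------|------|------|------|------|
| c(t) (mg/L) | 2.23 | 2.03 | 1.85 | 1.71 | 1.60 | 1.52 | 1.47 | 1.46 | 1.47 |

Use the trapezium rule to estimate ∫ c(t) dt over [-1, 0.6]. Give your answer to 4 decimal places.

h = 0.2, n = 8.
(h/2)·[y₀ + 2y₁ + 2y₂ + 2y₃ + 2y₄ + 2y₅ + 2y₆ + 2y₇ + y₈] = 0.1·(26.98) = 2.6980.

2.6980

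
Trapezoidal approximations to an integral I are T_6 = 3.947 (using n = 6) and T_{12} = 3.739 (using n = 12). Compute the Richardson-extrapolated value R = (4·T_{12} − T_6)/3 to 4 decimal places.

R = (4·T_{12} − T_6) / 3 = (4·3.739 − 3.947)/3 = (11.009)/3 = 3.6697.

3.6697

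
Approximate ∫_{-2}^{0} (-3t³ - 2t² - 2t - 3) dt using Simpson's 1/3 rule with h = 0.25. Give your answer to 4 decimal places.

4.6667

h = (0 − (-2))/8 = 0.25.
Nodes t₀,…,t₈ = -2, -1.75, -1.5, -1.25, -1, -0.75, -0.5, -0.25, 0.
f(t) = -3t³ - 2t² - 2t - 3: f₀=17, f₁=10.453125, f₂=5.625, f₃=2.234375, f₄=0, f₅=-1.359375, f₆=-2.125, f₇=-2.578125, f₈=-3.
(h/3)·[f₀ + 4f₁ + 2f₂ + 4f₃ + 2f₄ + 4f₅ + 2f₆ + 4f₇ + f₈] = 0.083333·(56) = 4.6667.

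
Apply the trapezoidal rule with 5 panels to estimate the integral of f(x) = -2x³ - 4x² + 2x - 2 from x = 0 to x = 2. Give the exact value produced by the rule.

h = (2 − 0)/5 = 0.4.
Nodes x₀,…,x₅ = 0, 0.4, 0.8, 1.2, 1.6, 2.
f(x) = -2x³ - 4x² + 2x - 2: f₀=-2, f₁=-1.968, f₂=-3.984, f₃=-8.816, f₄=-17.232, f₅=-30.
(h/2)·[f₀ + 2f₁ + 2f₂ + 2f₃ + 2f₄ + f₅] = 0.2·(-96) = -19.2.

-19.2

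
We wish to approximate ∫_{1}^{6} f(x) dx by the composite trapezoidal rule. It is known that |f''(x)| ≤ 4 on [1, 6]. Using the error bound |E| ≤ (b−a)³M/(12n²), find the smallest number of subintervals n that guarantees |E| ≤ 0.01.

65

Need 500/(12n²) ≤ 0.01.
n² ≥ 500/(12·0.01) = 4166.67 ⇒ n ≥ 64.5497, so the smallest n is 65.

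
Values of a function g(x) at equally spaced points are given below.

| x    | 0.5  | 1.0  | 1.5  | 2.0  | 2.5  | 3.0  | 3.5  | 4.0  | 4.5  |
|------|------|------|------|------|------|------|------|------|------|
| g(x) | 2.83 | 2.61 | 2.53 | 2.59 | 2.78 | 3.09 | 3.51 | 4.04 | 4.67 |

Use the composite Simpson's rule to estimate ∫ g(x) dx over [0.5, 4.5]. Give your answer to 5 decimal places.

h = 0.5, n = 8.
(h/3)·[y₀ + 4y₁ + 2y₂ + 4y₃ + 2y₄ + 4y₅ + 2y₆ + 4y₇ + y₈] = 0.166667·(74.46) = 12.41000.

12.41000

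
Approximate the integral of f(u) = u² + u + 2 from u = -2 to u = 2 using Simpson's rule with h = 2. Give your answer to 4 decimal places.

13.3333

h = (2 − (-2))/2 = 2.
Nodes u₀,…,u₂ = -2, 0, 2.
f(u) = u² + u + 2: f₀=4, f₁=2, f₂=8.
(h/3)·[f₀ + 4f₁ + f₂] = 0.666667·(20) = 13.3333.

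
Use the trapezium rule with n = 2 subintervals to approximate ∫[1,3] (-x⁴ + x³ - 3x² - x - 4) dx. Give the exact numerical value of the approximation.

-74

h = (3 − 1)/2 = 1.
Nodes x₀,…,x₂ = 1, 2, 3.
f(x) = -x⁴ + x³ - 3x² - x - 4: f₀=-8, f₁=-26, f₂=-88.
(h/2)·[f₀ + 2f₁ + f₂] = 0.5·(-148) = -74.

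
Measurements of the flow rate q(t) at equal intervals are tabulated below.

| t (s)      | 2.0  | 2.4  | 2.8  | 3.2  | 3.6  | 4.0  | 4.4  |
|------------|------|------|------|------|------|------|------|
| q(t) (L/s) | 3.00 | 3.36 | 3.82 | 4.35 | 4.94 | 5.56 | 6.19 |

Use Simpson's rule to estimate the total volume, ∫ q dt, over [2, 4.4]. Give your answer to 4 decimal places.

10.6387

h = 0.4, n = 6.
(h/3)·[y₀ + 4y₁ + 2y₂ + 4y₃ + 2y₄ + 4y₅ + y₆] = 0.133333·(79.79) = 10.6387.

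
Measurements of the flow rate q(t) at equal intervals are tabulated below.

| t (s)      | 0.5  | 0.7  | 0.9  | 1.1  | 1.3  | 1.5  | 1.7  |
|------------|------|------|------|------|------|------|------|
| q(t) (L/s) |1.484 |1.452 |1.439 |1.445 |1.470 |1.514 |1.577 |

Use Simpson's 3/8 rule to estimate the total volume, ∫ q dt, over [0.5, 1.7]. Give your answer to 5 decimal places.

1.76820

h = 0.2, n = 6.
(3h/8)·[y₀ + 3y₁ + 3y₂ + 2y₃ + 3y₄ + 3y₅ + y₆] = 0.075·(23.576) = 1.76820.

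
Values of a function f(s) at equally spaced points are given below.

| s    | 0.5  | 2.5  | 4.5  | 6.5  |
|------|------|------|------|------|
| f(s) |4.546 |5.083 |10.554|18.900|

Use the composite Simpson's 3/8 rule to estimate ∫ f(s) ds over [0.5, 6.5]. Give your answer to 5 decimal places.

52.76775

h = 2, n = 3.
(3h/8)·[y₀ + 3y₁ + 3y₂ + y₃] = 0.75·(70.357) = 52.76775.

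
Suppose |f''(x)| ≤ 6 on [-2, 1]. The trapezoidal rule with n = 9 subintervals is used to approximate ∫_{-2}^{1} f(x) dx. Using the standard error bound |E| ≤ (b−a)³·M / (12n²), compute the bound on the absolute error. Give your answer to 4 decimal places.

0.1667

|E| ≤ (3)³·6 / (12·9²) = 162/972 = 0.1667.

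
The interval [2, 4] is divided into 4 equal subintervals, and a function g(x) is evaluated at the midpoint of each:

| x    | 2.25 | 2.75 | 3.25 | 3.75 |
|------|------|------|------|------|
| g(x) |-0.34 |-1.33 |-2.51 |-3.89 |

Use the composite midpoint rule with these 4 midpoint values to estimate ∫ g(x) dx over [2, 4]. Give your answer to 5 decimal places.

-4.03500

h = 0.5, n = 4.
h·[y(m₁) + y(m₂) + y(m₃) + y(m₄)] = 0.5·(-8.07) = -4.03500.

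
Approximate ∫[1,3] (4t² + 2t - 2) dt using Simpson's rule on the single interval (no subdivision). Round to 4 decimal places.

38.6667

S = (b−a)/6 · [f(1) + 4f(2) + f(3)] = 0.333333·[4 + 4·18 + 40] = 38.6667.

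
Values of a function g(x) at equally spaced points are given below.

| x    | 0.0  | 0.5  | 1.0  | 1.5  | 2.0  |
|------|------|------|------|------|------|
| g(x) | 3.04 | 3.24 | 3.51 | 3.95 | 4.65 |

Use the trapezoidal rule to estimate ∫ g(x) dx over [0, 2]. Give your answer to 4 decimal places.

h = 0.5, n = 4.
(h/2)·[y₀ + 2y₁ + 2y₂ + 2y₃ + y₄] = 0.25·(29.09) = 7.2725.

7.2725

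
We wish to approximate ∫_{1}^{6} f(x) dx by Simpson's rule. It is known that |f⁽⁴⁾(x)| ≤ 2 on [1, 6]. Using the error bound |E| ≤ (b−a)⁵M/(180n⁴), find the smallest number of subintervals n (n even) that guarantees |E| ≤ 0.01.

8

Need 6250/(180n⁴) ≤ 0.01.
n⁴ ≥ 6250/(180·0.01) = 3472.22 ⇒ n ≥ 7.6763, so the smallest even n is 8. (n must be even for Simpson's rule.)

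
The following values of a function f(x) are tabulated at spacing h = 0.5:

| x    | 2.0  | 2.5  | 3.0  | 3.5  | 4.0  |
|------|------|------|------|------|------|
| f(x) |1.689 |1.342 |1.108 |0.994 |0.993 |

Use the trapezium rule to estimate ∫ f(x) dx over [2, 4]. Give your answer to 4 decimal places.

2.3925

h = 0.5, n = 4.
(h/2)·[y₀ + 2y₁ + 2y₂ + 2y₃ + y₄] = 0.25·(9.570) = 2.3925.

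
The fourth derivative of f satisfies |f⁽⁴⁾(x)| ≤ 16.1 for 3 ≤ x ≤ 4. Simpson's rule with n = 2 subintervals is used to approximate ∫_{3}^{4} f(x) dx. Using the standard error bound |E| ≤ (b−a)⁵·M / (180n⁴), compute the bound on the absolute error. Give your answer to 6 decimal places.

0.005590

|E| ≤ (1)⁵·16.1 / (180·2⁴) = 16.1/2880 = 0.005590.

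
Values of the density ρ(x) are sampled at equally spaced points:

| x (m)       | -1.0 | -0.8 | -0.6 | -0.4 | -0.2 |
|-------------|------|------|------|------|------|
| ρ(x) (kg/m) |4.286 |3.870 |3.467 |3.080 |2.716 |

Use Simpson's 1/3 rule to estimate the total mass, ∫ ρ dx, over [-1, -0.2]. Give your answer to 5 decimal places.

h = 0.2, n = 4.
(h/3)·[y₀ + 4y₁ + 2y₂ + 4y₃ + y₄] = 0.066667·(41.736) = 2.78240.

2.78240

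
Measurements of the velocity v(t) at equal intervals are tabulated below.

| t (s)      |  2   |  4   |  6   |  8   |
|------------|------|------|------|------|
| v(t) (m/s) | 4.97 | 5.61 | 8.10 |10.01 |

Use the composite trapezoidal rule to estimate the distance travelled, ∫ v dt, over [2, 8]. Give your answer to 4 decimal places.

42.4000

h = 2, n = 3.
(h/2)·[y₀ + 2y₁ + 2y₂ + y₃] = 1·(42.40) = 42.4000.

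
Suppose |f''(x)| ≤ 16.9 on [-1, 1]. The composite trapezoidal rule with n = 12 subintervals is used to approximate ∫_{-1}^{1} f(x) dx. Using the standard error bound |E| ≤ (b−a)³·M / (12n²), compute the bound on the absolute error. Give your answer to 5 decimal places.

|E| ≤ (2)³·16.9 / (12·12²) = 135.2/1728 = 0.07824.

0.07824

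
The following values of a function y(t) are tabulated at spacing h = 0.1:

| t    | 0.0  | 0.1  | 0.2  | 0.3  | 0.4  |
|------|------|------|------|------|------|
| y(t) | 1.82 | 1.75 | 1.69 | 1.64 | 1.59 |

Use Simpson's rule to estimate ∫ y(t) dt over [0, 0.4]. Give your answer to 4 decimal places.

h = 0.1, n = 4.
(h/3)·[y₀ + 4y₁ + 2y₂ + 4y₃ + y₄] = 0.033333·(20.35) = 0.6783.

0.6783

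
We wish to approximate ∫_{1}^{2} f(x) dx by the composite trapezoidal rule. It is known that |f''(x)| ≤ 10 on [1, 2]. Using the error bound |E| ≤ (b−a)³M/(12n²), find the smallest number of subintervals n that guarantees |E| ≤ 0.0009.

31

Need 10/(12n²) ≤ 0.0009.
n² ≥ 10/(12·0.0009) = 925.926 ⇒ n ≥ 30.4290, so the smallest n is 31.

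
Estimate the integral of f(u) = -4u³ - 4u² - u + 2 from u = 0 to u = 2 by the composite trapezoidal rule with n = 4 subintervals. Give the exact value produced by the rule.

h = (2 − 0)/4 = 0.5.
Nodes u₀,…,u₄ = 0, 0.5, 1, 1.5, 2.
f(u) = -4u³ - 4u² - u + 2: f₀=2, f₁=0, f₂=-7, f₃=-22, f₄=-48.
(h/2)·[f₀ + 2f₁ + 2f₂ + 2f₃ + f₄] = 0.25·(-104) = -26.

-26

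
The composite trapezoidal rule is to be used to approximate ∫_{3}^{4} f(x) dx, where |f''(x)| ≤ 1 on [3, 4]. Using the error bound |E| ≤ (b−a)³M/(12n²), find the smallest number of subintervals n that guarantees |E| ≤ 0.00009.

Need 1/(12n²) ≤ 0.00009.
n² ≥ 1/(12·0.00009) = 925.926 ⇒ n ≥ 30.4290, so the smallest n is 31.

31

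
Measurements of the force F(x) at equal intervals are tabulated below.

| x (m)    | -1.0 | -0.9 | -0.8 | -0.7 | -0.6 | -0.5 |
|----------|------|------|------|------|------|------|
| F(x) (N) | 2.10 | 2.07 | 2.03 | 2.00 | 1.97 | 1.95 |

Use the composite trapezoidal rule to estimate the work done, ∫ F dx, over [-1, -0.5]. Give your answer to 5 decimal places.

h = 0.1, n = 5.
(h/2)·[y₀ + 2y₁ + 2y₂ + 2y₃ + 2y₄ + y₅] = 0.05·(20.19) = 1.00950.

1.00950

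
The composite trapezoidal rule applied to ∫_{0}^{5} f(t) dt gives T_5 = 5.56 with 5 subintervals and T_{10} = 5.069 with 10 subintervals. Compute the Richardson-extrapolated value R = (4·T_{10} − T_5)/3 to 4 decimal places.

R = (4·T_{10} − T_5) / 3 = (4·5.069 − 5.56)/3 = (14.716)/3 = 4.9053.

4.9053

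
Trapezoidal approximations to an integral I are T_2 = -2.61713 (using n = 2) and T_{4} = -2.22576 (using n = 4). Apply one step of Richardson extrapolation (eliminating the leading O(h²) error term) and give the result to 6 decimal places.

-2.095303

R = (4·T_{4} − T_2) / 3 = (4·(-2.22576) − (-2.61713))/3 = (-6.28591)/3 = -2.095303.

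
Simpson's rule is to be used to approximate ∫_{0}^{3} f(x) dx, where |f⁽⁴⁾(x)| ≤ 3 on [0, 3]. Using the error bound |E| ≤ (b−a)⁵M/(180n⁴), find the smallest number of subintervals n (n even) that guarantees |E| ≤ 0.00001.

26

Need 729/(180n⁴) ≤ 0.00001.
n⁴ ≥ 729/(180·0.00001) = 405000 ⇒ n ≥ 25.2269, so the smallest even n is 26. (n must be even for Simpson's rule.)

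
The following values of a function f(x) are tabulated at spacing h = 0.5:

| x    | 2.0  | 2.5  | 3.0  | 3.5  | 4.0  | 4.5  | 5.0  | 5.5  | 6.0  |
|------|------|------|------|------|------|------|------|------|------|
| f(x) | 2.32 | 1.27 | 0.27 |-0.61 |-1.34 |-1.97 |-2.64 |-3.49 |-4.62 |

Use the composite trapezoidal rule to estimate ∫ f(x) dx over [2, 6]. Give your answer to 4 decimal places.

h = 0.5, n = 8.
(h/2)·[y₀ + 2y₁ + 2y₂ + 2y₃ + 2y₄ + 2y₅ + 2y₆ + 2y₇ + y₈] = 0.25·(-19.32) = -4.8300.

-4.8300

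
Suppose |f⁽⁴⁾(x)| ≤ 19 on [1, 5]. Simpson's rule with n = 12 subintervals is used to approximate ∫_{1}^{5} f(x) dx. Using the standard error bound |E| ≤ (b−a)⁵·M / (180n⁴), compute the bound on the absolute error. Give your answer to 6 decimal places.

0.005213

|E| ≤ (4)⁵·19 / (180·12⁴) = 19456/3732480 = 0.005213.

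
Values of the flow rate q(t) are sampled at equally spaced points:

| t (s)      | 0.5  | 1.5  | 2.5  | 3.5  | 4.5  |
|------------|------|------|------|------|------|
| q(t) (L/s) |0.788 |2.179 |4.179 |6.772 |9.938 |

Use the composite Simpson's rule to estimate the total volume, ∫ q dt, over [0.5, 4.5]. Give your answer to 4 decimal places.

h = 1, n = 4.
(h/3)·[y₀ + 4y₁ + 2y₂ + 4y₃ + y₄] = 0.333333·(54.888) = 18.2960.

18.2960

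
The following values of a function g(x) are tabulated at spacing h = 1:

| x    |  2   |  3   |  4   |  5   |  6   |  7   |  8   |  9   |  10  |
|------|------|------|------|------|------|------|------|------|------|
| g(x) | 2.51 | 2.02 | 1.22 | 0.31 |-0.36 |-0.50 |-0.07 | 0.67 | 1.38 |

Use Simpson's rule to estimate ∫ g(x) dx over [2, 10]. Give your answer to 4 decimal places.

h = 1, n = 8.
(h/3)·[y₀ + 4y₁ + 2y₂ + 4y₃ + 2y₄ + 4y₅ + 2y₆ + 4y₇ + y₈] = 0.333333·(15.47) = 5.1567.

5.1567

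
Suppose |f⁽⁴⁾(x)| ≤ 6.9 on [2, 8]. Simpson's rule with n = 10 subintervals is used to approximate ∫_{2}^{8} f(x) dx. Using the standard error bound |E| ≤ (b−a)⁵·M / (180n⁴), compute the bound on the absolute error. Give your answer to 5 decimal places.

0.02981

|E| ≤ (6)⁵·6.9 / (180·10⁴) = 53654.4/1800000 = 0.02981.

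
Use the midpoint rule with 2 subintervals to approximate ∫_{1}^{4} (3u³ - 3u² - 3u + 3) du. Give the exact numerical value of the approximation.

h = (4 − 1)/2 = 1.5.
Midpoints m₁,…,m₂ = 1.75, 3.25.
f(m₁)=4.640625, f(m₂)=64.546875.
h·[f(m₁) + f(m₂)] = 1.5·(69.1875) = 103.78125.

103.78125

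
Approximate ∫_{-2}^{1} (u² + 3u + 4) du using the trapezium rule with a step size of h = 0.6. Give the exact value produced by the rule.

10.68

h = (1 − (-2))/5 = 0.6.
Nodes u₀,…,u₅ = -2, -1.4, -0.8, -0.2, 0.4, 1.
f(u) = u² + 3u + 4: f₀=2, f₁=1.76, f₂=2.24, f₃=3.44, f₄=5.36, f₅=8.
(h/2)·[f₀ + 2f₁ + 2f₂ + 2f₃ + 2f₄ + f₅] = 0.3·(35.6) = 10.68.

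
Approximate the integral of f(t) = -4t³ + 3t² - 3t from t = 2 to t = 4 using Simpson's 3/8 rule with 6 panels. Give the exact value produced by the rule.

h = (4 − 2)/6 = 0.333333.
Nodes t₀,…,t₆ = 2, 2.333333, 2.666667, 3, 3.333333, 3.666667, 4.
f(t) = -4t³ + 3t² - 3t: f₀=-26, f₁=-41.481481, f₂=-62.518519, f₃=-90, f₄=-124.814815, f₅=-167.851852, f₆=-220.
(3h/8)·[f₀ + 3f₁ + 3f₂ + 2f₃ + 3f₄ + 3f₅ + f₆] = 0.125·(-1616) = -202.

-202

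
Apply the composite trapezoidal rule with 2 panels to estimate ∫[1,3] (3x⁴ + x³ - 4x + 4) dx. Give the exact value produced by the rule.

185

h = (3 − 1)/2 = 1.
Nodes x₀,…,x₂ = 1, 2, 3.
f(x) = 3x⁴ + x³ - 4x + 4: f₀=4, f₁=52, f₂=262.
(h/2)·[f₀ + 2f₁ + f₂] = 0.5·(370) = 185.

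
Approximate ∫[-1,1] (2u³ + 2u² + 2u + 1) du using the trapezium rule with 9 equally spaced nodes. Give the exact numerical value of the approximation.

3.375

h = (1 − (-1))/8 = 0.25.
Nodes u₀,…,u₈ = -1, -0.75, -0.5, -0.25, 0, 0.25, 0.5, 0.75, 1.
f(u) = 2u³ + 2u² + 2u + 1: f₀=-1, f₁=-0.21875, f₂=0.25, f₃=0.59375, f₄=1, f₅=1.65625, f₆=2.75, f₇=4.46875, f₈=7.
(h/2)·[f₀ + 2f₁ + 2f₂ + 2f₃ + 2f₄ + 2f₅ + 2f₆ + 2f₇ + f₈] = 0.125·(27) = 3.375.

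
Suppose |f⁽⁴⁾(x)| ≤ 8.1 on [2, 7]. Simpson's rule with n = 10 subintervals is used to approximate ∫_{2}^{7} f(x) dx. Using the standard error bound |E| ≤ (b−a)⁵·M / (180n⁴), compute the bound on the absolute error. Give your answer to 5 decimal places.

|E| ≤ (5)⁵·8.1 / (180·10⁴) = 25312.5/1800000 = 0.01406.

0.01406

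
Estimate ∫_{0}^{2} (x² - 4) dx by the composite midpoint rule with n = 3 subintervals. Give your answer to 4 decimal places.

h = (2 − 0)/3 = 0.666667.
Midpoints m₁,…,m₃ = 0.333333, 1, 1.666667.
f(m₁)=-3.888889, f(m₂)=-3, f(m₃)=-1.222222.
h·[f(m₁) + f(m₂) + f(m₃)] = 0.666667·(-8.111111) = -5.4074.

-5.4074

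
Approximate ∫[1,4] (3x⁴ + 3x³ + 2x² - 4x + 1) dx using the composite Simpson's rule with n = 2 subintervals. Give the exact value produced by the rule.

h = (4 − 1)/2 = 1.5.
Nodes x₀,…,x₂ = 1, 2.5, 4.
f(x) = 3x⁴ + 3x³ + 2x² - 4x + 1: f₀=5, f₁=167.5625, f₂=977.
(h/3)·[f₀ + 4f₁ + f₂] = 0.5·(1652.25) = 826.125.

826.125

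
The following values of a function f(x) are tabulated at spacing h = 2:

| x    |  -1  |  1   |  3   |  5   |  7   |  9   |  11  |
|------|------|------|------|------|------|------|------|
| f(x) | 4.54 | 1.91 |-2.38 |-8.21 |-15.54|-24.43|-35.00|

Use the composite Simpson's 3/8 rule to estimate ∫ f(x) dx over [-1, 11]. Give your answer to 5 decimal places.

-126.15000

h = 2, n = 6.
(3h/8)·[y₀ + 3y₁ + 3y₂ + 2y₃ + 3y₄ + 3y₅ + y₆] = 0.75·(-168.20) = -126.15000.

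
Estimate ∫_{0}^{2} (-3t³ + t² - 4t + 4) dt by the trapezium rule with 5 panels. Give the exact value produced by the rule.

-9.76

h = (2 − 0)/5 = 0.4.
Nodes t₀,…,t₅ = 0, 0.4, 0.8, 1.2, 1.6, 2.
f(t) = -3t³ + t² - 4t + 4: f₀=4, f₁=2.368, f₂=-0.096, f₃=-4.544, f₄=-12.128, f₅=-24.
(h/2)·[f₀ + 2f₁ + 2f₂ + 2f₃ + 2f₄ + f₅] = 0.2·(-48.8) = -9.76.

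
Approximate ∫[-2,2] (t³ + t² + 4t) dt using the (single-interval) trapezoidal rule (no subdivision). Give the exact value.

T = (b−a)/2 · [f(-2) + f(2)] = 2·[(-12) + 20] = 16.

16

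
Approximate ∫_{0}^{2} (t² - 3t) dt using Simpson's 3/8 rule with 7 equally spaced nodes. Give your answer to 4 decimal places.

-3.3333

h = (2 − 0)/6 = 0.333333.
Nodes t₀,…,t₆ = 0, 0.333333, 0.666667, 1, 1.333333, 1.666667, 2.
f(t) = t² - 3t: f₀=0, f₁=-0.888889, f₂=-1.555556, f₃=-2, f₄=-2.222222, f₅=-2.222222, f₆=-2.
(3h/8)·[f₀ + 3f₁ + 3f₂ + 2f₃ + 3f₄ + 3f₅ + f₆] = 0.125·(-26.666667) = -3.3333.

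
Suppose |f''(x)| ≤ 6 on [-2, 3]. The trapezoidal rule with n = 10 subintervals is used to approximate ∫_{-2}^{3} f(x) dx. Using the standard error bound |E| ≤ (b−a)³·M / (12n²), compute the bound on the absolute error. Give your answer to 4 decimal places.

0.6250

|E| ≤ (5)³·6 / (12·10²) = 750/1200 = 0.6250.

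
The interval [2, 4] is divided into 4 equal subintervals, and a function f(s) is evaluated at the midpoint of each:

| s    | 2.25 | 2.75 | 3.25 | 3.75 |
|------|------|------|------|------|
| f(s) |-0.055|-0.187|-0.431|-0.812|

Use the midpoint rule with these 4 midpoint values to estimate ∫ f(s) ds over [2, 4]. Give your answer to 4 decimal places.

-0.7425

h = 0.5, n = 4.
h·[y(m₁) + y(m₂) + y(m₃) + y(m₄)] = 0.5·(-1.485) = -0.7425.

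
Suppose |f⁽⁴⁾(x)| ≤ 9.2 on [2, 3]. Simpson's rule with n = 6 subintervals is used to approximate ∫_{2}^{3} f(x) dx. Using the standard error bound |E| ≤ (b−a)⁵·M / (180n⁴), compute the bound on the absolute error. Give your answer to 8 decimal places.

0.00003944

|E| ≤ (1)⁵·9.2 / (180·6⁴) = 9.2/233280 = 0.00003944.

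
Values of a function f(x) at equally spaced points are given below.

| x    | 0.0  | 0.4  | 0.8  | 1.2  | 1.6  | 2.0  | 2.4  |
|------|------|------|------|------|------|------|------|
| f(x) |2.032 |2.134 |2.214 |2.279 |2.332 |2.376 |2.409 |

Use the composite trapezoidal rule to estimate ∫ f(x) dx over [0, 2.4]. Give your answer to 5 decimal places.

h = 0.4, n = 6.
(h/2)·[y₀ + 2y₁ + 2y₂ + 2y₃ + 2y₄ + 2y₅ + y₆] = 0.2·(27.111) = 5.42220.

5.42220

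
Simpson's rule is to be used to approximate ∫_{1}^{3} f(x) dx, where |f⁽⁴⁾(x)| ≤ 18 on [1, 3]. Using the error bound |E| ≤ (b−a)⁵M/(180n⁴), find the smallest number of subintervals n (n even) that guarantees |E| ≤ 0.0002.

Need 576/(180n⁴) ≤ 0.0002.
n⁴ ≥ 576/(180·0.0002) = 16000 ⇒ n ≥ 11.2468, so the smallest even n is 12. (n must be even for Simpson's rule.)

12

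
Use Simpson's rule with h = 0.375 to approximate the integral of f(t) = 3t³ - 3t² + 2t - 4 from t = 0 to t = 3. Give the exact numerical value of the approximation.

30.75

h = (3 − 0)/8 = 0.375.
Nodes t₀,…,t₈ = 0, 0.375, 0.75, 1.125, 1.5, 1.875, 2.25, 2.625, 3.
f(t) = 3t³ - 3t² + 2t - 4: f₀=-4, f₁=-3.513671875, f₂=-2.921875, f₃=-1.275390625, f₄=2.375, f₅=8.978515625, f₆=19.484375, f₇=34.841796875, f₈=56.
(h/3)·[f₀ + 4f₁ + 2f₂ + 4f₃ + 2f₄ + 4f₅ + 2f₆ + 4f₇ + f₈] = 0.125·(246) = 30.75.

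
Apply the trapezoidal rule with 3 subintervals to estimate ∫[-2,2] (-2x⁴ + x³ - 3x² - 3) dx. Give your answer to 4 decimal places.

h = (2 − (-2))/3 = 1.333333.
Nodes x₀,…,x₃ = -2, -0.666667, 0.666667, 2.
f(x) = -2x⁴ + x³ - 3x² - 3: f₀=-55, f₁=-5.024691, f₂=-4.432099, f₃=-39.
(h/2)·[f₀ + 2f₁ + 2f₂ + f₃] = 0.666667·(-112.913580) = -75.2757.

-75.2757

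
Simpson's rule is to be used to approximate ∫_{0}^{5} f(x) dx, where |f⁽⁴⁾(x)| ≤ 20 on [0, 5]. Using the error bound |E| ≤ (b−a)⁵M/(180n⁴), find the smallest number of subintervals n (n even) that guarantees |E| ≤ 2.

Need 62500/(180n⁴) ≤ 2.
n⁴ ≥ 62500/(180·2) = 173.611 ⇒ n ≥ 3.6299, so the smallest even n is 4. (n must be even for Simpson's rule.)

4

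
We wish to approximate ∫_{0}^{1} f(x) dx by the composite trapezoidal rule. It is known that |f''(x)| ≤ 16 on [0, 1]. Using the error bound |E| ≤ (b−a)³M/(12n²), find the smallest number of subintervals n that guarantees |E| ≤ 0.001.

37

Need 16/(12n²) ≤ 0.001.
n² ≥ 16/(12·0.001) = 1333.33 ⇒ n ≥ 36.5148, so the smallest n is 37.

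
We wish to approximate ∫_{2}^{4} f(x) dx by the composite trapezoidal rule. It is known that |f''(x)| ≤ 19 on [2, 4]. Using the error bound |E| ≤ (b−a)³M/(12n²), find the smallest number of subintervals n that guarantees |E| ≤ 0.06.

15

Need 152/(12n²) ≤ 0.06.
n² ≥ 152/(12·0.06) = 211.111 ⇒ n ≥ 14.5297, so the smallest n is 15.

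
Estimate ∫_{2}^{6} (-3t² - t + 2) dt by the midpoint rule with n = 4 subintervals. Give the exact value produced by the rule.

h = (6 − 2)/4 = 1.
Midpoints m₁,…,m₄ = 2.5, 3.5, 4.5, 5.5.
f(m₁)=-19.25, f(m₂)=-38.25, f(m₃)=-63.25, f(m₄)=-94.25.
h·[f(m₁) + f(m₂) + f(m₃) + f(m₄)] = 1·(-215) = -215.

-215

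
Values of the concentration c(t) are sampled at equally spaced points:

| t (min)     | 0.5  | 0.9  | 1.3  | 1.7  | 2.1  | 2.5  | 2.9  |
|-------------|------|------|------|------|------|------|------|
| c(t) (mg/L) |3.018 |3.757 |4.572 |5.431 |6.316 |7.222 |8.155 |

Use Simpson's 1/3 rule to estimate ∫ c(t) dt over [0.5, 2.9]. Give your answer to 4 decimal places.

13.1452

h = 0.4, n = 6.
(h/3)·[y₀ + 4y₁ + 2y₂ + 4y₃ + 2y₄ + 4y₅ + y₆] = 0.133333·(98.589) = 13.1452.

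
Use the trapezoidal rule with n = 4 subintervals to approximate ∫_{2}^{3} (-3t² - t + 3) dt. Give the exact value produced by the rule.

h = (3 − 2)/4 = 0.25.
Nodes t₀,…,t₄ = 2, 2.25, 2.5, 2.75, 3.
f(t) = -3t² - t + 3: f₀=-11, f₁=-14.4375, f₂=-18.25, f₃=-22.4375, f₄=-27.
(h/2)·[f₀ + 2f₁ + 2f₂ + 2f₃ + f₄] = 0.125·(-148.25) = -18.53125.

-18.53125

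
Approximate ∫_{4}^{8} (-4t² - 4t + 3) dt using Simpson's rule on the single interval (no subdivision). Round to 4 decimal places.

S = (b−a)/6 · [f(4) + 4f(6) + f(8)] = 0.666667·[(-77) + 4·(-165) + (-285)] = -681.3333.

-681.3333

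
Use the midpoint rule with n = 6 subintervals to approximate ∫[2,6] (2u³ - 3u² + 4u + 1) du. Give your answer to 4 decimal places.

h = (6 − 2)/6 = 0.666667.
Midpoints m₁,…,m₆ = 2.333333, 3, 3.666667, 4.333333, 5, 5.666667.
f(m₁)=19.407407, f(m₂)=40, f(m₃)=73.925926, f(m₄)=124.740741, f(m₅)=196, f(m₆)=291.259259.
h·[f(m₁) + f(m₂) + f(m₃) + f(m₄) + f(m₅) + f(m₆)] = 0.666667·(745.333333) = 496.8889.

496.8889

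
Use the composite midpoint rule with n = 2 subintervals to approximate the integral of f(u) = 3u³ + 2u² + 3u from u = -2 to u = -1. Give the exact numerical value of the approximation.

h = (-1 − (-2))/2 = 0.5.
Midpoints m₁,…,m₂ = -1.75, -1.25.
f(m₁)=-15.203125, f(m₂)=-6.484375.
h·[f(m₁) + f(m₂)] = 0.5·(-21.6875) = -10.84375.

-10.84375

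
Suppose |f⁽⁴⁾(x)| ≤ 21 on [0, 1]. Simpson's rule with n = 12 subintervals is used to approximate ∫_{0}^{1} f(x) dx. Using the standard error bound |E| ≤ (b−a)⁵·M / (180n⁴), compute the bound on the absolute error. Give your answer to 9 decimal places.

|E| ≤ (1)⁵·21 / (180·12⁴) = 21/3732480 = 0.000005626.

0.000005626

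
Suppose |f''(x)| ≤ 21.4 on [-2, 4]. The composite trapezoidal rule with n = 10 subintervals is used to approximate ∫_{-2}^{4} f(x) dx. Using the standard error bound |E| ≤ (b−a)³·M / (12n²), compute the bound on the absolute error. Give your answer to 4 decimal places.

3.8520

|E| ≤ (6)³·21.4 / (12·10²) = 4622.4/1200 = 3.8520.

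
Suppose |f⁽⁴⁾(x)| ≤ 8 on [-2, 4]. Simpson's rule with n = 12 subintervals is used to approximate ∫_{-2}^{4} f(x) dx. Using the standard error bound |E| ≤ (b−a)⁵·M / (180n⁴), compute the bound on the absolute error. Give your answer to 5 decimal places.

0.01667

|E| ≤ (6)⁵·8 / (180·12⁴) = 62208/3732480 = 0.01667.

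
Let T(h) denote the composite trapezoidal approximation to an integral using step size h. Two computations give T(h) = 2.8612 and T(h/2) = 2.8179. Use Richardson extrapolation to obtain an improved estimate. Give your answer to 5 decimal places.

2.80347

R = (4·T(h/2) − T(h)) / 3 = (4·2.8179 − 2.8612)/3 = (8.4104)/3 = 2.80347.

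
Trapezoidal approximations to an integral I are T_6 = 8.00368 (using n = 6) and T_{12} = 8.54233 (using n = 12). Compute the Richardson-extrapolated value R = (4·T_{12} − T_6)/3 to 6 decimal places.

R = (4·T_{12} − T_6) / 3 = (4·8.54233 − 8.00368)/3 = (26.16564)/3 = 8.721880.

8.721880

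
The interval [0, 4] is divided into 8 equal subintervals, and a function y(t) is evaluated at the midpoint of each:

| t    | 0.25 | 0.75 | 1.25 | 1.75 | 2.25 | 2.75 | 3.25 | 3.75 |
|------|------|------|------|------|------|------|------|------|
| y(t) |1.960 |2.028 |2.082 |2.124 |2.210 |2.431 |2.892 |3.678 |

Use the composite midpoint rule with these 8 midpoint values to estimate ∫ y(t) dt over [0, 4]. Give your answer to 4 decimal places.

h = 0.5, n = 8.
h·[y(m₁) + y(m₂) + y(m₃) + y(m₄) + y(m₅) + y(m₆) + y(m₇) + y(m₈)] = 0.5·(19.405) = 9.7025.

9.7025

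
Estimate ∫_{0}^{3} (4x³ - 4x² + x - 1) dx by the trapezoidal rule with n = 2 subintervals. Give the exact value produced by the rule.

h = (3 − 0)/2 = 1.5.
Nodes x₀,…,x₂ = 0, 1.5, 3.
f(x) = 4x³ - 4x² + x - 1: f₀=-1, f₁=5, f₂=74.
(h/2)·[f₀ + 2f₁ + f₂] = 0.75·(83) = 62.25.

62.25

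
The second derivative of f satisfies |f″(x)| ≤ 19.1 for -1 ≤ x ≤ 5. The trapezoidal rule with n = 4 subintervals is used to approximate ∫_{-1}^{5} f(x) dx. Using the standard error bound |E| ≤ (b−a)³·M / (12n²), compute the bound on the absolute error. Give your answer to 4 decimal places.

21.4875

|E| ≤ (6)³·19.1 / (12·4²) = 4125.6/192 = 21.4875.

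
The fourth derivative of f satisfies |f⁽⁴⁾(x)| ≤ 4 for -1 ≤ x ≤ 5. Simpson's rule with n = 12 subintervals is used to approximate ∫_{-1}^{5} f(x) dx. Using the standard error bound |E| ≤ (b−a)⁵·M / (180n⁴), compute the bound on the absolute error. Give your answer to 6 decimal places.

|E| ≤ (6)⁵·4 / (180·12⁴) = 31104/3732480 = 0.008333.

0.008333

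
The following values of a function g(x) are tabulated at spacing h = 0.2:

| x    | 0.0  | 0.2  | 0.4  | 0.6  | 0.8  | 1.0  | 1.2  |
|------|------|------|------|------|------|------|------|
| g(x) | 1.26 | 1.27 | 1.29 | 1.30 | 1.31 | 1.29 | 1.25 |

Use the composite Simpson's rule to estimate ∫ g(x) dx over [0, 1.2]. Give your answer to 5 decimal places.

h = 0.2, n = 6.
(h/3)·[y₀ + 4y₁ + 2y₂ + 4y₃ + 2y₄ + 4y₅ + y₆] = 0.066667·(23.15) = 1.54333.

1.54333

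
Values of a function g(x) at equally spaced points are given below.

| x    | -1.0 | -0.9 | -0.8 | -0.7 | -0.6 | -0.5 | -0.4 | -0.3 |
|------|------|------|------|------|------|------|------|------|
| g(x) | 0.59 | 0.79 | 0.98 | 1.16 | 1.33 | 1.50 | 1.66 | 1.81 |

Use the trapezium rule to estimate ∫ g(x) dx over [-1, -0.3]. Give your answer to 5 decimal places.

h = 0.1, n = 7.
(h/2)·[y₀ + 2y₁ + 2y₂ + 2y₃ + 2y₄ + 2y₅ + 2y₆ + y₇] = 0.05·(17.24) = 0.86200.

0.86200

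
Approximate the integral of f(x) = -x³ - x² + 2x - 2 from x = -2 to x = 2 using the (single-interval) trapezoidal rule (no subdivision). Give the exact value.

-24

T = (b−a)/2 · [f(-2) + f(2)] = 2·[(-2) + (-10)] = -24.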